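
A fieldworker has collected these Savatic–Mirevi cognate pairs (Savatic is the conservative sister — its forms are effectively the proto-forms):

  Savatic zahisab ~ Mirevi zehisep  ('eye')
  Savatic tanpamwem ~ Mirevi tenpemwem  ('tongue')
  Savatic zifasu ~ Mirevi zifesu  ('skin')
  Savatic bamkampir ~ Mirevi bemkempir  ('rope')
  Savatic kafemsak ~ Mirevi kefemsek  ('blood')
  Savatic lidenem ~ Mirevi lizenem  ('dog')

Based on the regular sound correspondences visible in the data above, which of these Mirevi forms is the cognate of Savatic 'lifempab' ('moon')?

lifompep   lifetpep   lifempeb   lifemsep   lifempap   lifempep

zahisab ~ zehisep — Savatic a corresponds to Mirevi e after a consonant, before a labial obstruent.
zahisab ~ zehisep — Savatic b corresponds to Mirevi p word-finally.
Applying these to Savatic 'lifempab':
  lifempab → lifempeb   (a→e after a consonant, before a labial obstruent)
  lifempeb → lifempep   (b→p word-finally)
So the Mirevi cognate is 'lifempep'.

lifempep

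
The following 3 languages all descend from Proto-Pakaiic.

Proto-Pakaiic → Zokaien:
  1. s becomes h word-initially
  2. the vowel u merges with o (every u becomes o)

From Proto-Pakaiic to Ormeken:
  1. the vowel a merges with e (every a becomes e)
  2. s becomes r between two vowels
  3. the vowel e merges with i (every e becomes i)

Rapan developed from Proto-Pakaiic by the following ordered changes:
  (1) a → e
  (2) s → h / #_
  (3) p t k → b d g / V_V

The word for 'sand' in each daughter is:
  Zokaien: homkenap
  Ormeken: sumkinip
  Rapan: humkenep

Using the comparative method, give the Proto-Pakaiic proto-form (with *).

Position 7: Zokaien has a, Ormeken has i, Rapan has e. Zokaien preserves a here (none of its changes turn any other segment into a), so the proto-segment is *a.
Position 5: Zokaien has e, Ormeken has i, Rapan has e. Zokaien preserves e here (none of its changes turn any other segment into e), so the proto-segment is *e.
Continuing position by position gives *sumkenap; check it forward:
Zokaien: *sumkenap
  sumkenap → humkenap   [debuccalisation]
  humkenap → homkenap   [vowel merger]
  giving Zokaien homkenap.
Ormeken: start from *sumkenap.
  rule 1 (vowel merger): sumkenap → sumkenep
  rule 2: no change — sumkenep
  rule 3 (vowel merger): sumkenep → sumkinip
  ⇒ Ormeken sumkinip
Rapan: *sumkenap
  sumkenap → sumkenep   [vowel merger]
  sumkenep → humkenep   [debuccalisation]
  humkenep (rule 3 does not apply)
  giving Rapan humkenep.
No other proto-form is consistent with every reflex, so the reconstruction is *sumkenap.

*sumkenap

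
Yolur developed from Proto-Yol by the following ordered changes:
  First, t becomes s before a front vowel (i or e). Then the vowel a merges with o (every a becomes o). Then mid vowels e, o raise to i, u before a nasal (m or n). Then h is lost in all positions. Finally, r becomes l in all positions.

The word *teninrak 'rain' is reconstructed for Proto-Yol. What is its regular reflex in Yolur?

Yolur: start from *teninrak.
  rule 1 (palatalisation): teninrak → seninrak
  rule 2 (vowel merger): seninrak → seninrok
  rule 3 (pre-nasal raising): seninrok → sininrok
  rule 4: no change — sininrok
  rule 5 (unconditioned shift): sininrok → sininlok
  ⇒ Yolur sininlok

sininlok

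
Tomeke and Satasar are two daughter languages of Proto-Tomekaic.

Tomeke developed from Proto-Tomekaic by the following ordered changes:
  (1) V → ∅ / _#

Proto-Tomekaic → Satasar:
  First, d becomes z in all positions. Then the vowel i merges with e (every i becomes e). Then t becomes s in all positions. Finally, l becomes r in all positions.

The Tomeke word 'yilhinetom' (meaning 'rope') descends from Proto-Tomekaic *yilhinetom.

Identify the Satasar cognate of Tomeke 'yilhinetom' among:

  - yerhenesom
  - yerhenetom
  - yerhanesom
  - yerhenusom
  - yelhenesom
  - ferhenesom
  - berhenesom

yerhenesom

Satasar: *yilhinetom
  yilhinetom (rule 1 does not apply)
  yilhinetom → yelhenetom   [vowel merger]
  yelhenetom → yelhenesom   [unconditioned shift]
  yelhenesom → yerhenesom   [unconditioned shift]
  giving Satasar yerhenesom.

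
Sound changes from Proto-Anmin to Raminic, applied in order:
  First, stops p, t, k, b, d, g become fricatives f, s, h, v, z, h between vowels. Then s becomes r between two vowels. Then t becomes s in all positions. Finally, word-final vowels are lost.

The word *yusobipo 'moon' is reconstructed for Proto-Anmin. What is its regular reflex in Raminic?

yurovif

Raminic: *yusobipo
  yusobipo → yusovifo   [intervocalic lenition]
  yusovifo → yurovifo   [rhotacism]
  yurovifo (rule 3 does not apply)
  yurovifo → yurovif   [apocope]
  giving Raminic yurovif.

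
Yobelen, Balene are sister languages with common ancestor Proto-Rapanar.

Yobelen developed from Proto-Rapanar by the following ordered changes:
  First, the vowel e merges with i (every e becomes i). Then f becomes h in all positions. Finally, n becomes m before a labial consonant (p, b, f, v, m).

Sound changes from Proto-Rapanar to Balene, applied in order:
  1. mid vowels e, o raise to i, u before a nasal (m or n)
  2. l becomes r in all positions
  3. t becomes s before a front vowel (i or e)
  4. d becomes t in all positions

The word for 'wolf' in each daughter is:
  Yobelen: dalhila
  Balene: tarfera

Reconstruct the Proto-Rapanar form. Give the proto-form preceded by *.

Position 6: Yobelen has l, Balene has r. Yobelen preserves l here (none of its changes turn any other segment into l), so the proto-segment is *l.
Position 3: Yobelen has l, Balene has r. Yobelen preserves l here (none of its changes turn any other segment into l), so the proto-segment is *l.
Position 1: Yobelen has d, Balene has t. Yobelen preserves d here (none of its changes turn any other segment into d), so the proto-segment is *d.
Continuing position by position gives *dalfela; check it forward:
Yobelen: *dalfela
  dalfela → dalfila   [vowel merger]
  dalfila → dalhila   [unconditioned shift]
  dalhila (rule 3 does not apply)
  giving Yobelen dalhila.
Balene: start from *dalfela.
  rule 1: no change — dalfela
  rule 2 (unconditioned shift): dalfela → darfera
  rule 3: no change — darfera
  rule 4 (unconditioned shift): darfera → tarfera
  ⇒ Balene tarfera
No other proto-form is consistent with every reflex, so the reconstruction is *dalfela.

*dalfela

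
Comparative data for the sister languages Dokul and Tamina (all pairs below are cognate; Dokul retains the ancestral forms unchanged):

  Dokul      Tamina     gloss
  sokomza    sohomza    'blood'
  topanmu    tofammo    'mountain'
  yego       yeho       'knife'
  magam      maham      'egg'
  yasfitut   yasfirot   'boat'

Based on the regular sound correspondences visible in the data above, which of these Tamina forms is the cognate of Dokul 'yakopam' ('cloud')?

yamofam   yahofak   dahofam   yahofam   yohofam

yahofam

sokomza ~ sohomza — Dokul k corresponds to Tamina h between vowels (before a back vowel).
topanmu ~ tofammo — Dokul p corresponds to Tamina f between vowels (before a back vowel).
Applying these to Dokul 'yakopam':
  yakopam → yahopam   (k→h between vowels (before a back vowel))
  yahopam → yahofam   (p→f between vowels (before a back vowel))
So the Tamina cognate is 'yahofam'.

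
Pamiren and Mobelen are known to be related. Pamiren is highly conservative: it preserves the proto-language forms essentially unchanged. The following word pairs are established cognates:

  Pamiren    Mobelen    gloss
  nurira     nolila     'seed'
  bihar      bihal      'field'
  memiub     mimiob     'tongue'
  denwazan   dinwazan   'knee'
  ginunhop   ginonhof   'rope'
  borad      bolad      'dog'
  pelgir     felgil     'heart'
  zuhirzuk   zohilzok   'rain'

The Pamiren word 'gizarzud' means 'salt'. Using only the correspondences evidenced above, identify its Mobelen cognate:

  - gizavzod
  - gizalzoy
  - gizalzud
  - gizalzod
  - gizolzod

zuhirzuk ~ zohilzok — Pamiren r corresponds to Mobelen l after a vowel, before a consonant other than r, m, n, p, b, f, v.
zuhirzuk ~ zohilzok — Pamiren u corresponds to Mobelen o after a consonant, before a consonant other than r, m, n, p, b, f, v.
Applying these to Pamiren 'gizarzud':
  gizarzud → gizalzud   (r→l after a vowel, before a consonant other than r, m, n, p, b, f, v)
  gizalzud → gizalzod   (u→o after a consonant, before a consonant other than r, m, n, p, b, f, v)
So the Mobelen cognate is 'gizalzod'.

gizalzod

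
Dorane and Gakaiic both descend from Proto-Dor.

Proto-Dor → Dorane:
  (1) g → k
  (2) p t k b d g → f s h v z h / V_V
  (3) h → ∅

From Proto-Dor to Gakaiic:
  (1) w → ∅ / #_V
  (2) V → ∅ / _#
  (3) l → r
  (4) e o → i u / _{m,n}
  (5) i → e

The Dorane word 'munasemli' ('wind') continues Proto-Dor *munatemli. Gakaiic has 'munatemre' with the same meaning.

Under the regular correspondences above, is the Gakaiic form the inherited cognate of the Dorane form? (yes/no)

Derive the expected Gakaiic reflex of *munatemli:
Gakaiic: *munatemli
  munatemli (rule 1 does not apply)
  munatemli → munateml   [apocope]
  munateml → munatemr   [unconditioned shift]
  munatemr → munatimr   [pre-nasal raising]
  munatimr → munatemr   [vowel merger]
  giving Gakaiic munatemr.
The regular Gakaiic reflex would be 'munatemr', but the attested form is 'munatemre'. The correspondence is irregular, so they are not cognates (the Gakaiic form has a different source).

no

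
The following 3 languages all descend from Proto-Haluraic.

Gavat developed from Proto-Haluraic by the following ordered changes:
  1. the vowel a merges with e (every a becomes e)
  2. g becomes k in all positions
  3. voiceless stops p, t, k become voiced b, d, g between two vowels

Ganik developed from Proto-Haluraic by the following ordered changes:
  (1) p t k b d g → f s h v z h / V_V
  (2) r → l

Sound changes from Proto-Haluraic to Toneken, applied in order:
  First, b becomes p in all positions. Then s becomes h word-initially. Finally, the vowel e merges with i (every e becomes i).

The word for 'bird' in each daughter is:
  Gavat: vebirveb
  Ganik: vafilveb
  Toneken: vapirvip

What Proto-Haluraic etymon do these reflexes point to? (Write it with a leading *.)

Position 5: Gavat has r, Ganik has l, Toneken has r. Gavat preserves r here (none of its changes turn any other segment into r), so the proto-segment is *r.
Position 7: Gavat has e, Ganik has e, Toneken has i. Ganik preserves e here (none of its changes turn any other segment into e), so the proto-segment is *e.
Position 3: Gavat has b, Ganik has f, Toneken has p. Taking the neighbouring segments as reconstructed: Gavat b could go back to *p or *b; Ganik f could go back to *p or *f; Toneken p could go back to *p or *b — the one source consistent with every daughter is *p.
This points to *vapirveb. Verify forward in each daughter:
Gavat: *vapirveb
  vapirveb → vepirveb   [vowel merger]
  vepirveb (rule 2 does not apply)
  vepirveb → vebirveb   [intervocalic voicing]
  giving Gavat vebirveb.
Ganik: *vapirveb > vafirveb > vafilveb  (by intervocalic lenition, unconditioned shift)
Toneken: *vapirveb > vapirvep > vapirvip  (by unconditioned shift, vowel merger)
Only *vapirveb yields all of Gavat vebirveb, Ganik vafilveb, Toneken vapirvip.

*vapirveb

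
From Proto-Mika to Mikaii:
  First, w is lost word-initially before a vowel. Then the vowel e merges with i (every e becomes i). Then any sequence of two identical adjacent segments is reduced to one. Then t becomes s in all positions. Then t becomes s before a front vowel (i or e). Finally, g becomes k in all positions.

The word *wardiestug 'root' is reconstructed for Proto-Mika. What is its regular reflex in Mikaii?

Mikaii: *wardiestug > ardiestug > ardiistug > ardistug > ardissug > ardissuk  (by glide loss, vowel merger, degemination, unconditioned shift, unconditioned shift)

ardissuk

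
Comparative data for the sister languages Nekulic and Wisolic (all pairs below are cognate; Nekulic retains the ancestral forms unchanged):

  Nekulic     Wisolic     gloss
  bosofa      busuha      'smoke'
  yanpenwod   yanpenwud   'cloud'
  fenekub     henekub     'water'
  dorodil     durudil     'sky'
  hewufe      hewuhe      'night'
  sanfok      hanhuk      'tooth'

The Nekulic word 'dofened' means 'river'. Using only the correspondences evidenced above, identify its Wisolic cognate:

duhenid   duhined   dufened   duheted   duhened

duhened

bosofa ~ busuha — Nekulic o corresponds to Wisolic u after a consonant, before a labial obstruent.
hewufe ~ hewuhe — Nekulic f corresponds to Wisolic h between vowels (before a front vowel).
Applying these to Nekulic 'dofened':
  dofened → dufened   (o→u after a consonant, before a labial obstruent)
  dufened → duhened   (f→h between vowels (before a front vowel))
So the Wisolic cognate is 'duhened'.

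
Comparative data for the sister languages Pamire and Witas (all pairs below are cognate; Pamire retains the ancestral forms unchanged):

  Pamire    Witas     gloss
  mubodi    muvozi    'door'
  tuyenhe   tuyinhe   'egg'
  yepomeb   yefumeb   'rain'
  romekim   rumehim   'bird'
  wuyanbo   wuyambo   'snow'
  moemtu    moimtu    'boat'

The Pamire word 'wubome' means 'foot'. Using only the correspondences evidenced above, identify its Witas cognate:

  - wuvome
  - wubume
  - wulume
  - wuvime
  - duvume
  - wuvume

mubodi ~ muvozi — Pamire b corresponds to Witas v between vowels (before a back vowel).
yepomeb ~ yefumeb, romekim ~ rumehim — Pamire o corresponds to Witas u after a consonant, before a nasal.
Applying these to Pamire 'wubome':
  wubome → wuvome   (b→v between vowels (before a back vowel))
  wuvome → wuvume   (o→u after a consonant, before a nasal)
So the Witas cognate is 'wuvume'.

wuvume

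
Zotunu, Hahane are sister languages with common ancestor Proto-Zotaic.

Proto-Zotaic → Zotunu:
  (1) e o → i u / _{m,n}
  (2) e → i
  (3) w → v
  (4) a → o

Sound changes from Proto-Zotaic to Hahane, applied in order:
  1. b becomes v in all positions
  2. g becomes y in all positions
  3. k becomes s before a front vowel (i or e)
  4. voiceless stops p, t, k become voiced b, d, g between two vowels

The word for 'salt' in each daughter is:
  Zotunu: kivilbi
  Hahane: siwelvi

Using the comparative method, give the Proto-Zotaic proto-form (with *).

*kiwelbi

Position 6: Zotunu has b, Hahane has v. Zotunu preserves b here (none of its changes turn any other segment into b), so the proto-segment is *b.
Position 4: Zotunu has i, Hahane has e. Hahane preserves e here (none of its changes turn any other segment into e), so the proto-segment is *e.
Position 1: Zotunu has k, Hahane has s. Zotunu preserves k here (none of its changes turn any other segment into k), so the proto-segment is *k.
Continuing position by position gives *kiwelbi; check it forward:
Zotunu: *kiwelbi
  kiwelbi (rule 1 does not apply)
  kiwelbi → kiwilbi   [vowel merger]
  kiwilbi → kivilbi   [unconditioned shift]
  kivilbi (rule 4 does not apply)
  giving Zotunu kivilbi.
Hahane: *kiwelbi > kiwelvi > siwelvi  (by unconditioned shift, palatalisation)
No other proto-form is consistent with every reflex, so the reconstruction is *kiwelbi.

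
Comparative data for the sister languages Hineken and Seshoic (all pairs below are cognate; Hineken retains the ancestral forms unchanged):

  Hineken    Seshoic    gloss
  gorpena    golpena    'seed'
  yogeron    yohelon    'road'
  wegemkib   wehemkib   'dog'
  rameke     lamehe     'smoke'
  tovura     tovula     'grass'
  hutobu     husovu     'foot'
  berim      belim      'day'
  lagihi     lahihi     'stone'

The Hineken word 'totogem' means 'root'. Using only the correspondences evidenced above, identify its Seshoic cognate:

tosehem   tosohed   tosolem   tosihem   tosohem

hutobu ~ husovu — Hineken t corresponds to Seshoic s between vowels (before a back vowel).
yogeron ~ yohelon, wegemkib ~ wehemkib — Hineken g corresponds to Seshoic h between vowels (before a front vowel).
Applying these to Hineken 'totogem':
  totogem → tosogem   (t→s between vowels (before a back vowel))
  tosogem → tosohem   (g→h between vowels (before a front vowel))
So the Seshoic cognate is 'tosohem'.

tosohem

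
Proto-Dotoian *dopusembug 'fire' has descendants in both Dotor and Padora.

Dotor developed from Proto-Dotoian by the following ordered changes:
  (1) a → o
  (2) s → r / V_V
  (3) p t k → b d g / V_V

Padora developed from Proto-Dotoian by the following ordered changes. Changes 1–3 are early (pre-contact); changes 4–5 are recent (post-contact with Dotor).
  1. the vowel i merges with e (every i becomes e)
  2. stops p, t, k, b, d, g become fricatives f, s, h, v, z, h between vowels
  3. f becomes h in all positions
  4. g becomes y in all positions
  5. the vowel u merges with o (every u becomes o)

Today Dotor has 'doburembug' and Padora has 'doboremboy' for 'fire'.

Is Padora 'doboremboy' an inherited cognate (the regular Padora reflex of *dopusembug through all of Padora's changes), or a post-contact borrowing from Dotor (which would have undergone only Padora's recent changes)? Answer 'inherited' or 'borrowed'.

borrowed

If inherited, *dopusembug would pass through all of Padora's changes:
Padora: *dopusembug
  dopusembug (rule 1 does not apply)
  dopusembug → dofusembug   [intervocalic lenition]
  dofusembug → dohusembug   [unconditioned shift]
  dohusembug → dohusembuy   [unconditioned shift]
  dohusembuy → dohosemboy   [vowel merger]
  giving Padora dohosemboy.
If borrowed from Dotor 'doburembug' after the early changes, it would undergo only the recent ones:
  rule 4 (unconditioned shift): doburembug → doburembuy
  rule 5 (vowel merger): doburembuy → doboremboy
  ⇒ as a loan: doboremboy
Padora 'doboremboy' matches the loan outcome 'doboremboy', not the inherited 'dohosemboy' — it skipped the early Padora changes, so it was borrowed from Dotor.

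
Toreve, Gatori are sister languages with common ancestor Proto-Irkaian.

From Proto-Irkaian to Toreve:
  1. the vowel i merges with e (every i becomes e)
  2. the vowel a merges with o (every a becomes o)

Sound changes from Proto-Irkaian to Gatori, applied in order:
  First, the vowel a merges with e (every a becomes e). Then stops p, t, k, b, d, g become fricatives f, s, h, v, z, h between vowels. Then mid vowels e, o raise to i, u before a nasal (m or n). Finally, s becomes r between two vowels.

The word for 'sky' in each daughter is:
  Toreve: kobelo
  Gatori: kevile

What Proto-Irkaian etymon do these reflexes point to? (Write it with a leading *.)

*kabila

Position 4: Toreve has e, Gatori has i. Taking the neighbouring segments as reconstructed: Toreve e could go back to *e or *i; Gatori i can only go back to *i — the one source consistent with every daughter is *i.
Position 3: Toreve has b, Gatori has v. Toreve preserves b here (none of its changes turn any other segment into b), so the proto-segment is *b.
Verify the candidate proto-form against each daughter:
Toreve: *kabila
  kabila → kabela   [vowel merger]
  kabela → kobelo   [vowel merger]
  giving Toreve kobelo.
Gatori: *kabila > kebile > kevile  (by vowel merger, intervocalic lenition)
No other proto-form is consistent with every reflex, so the reconstruction is *kabila.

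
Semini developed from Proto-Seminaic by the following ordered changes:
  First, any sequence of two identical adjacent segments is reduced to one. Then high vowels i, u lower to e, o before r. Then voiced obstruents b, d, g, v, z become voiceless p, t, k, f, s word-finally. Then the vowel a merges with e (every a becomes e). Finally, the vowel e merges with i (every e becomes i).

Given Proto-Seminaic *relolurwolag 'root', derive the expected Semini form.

Semini: start from *relolurwolag.
  rule 1: no change — relolurwolag
  rule 2 (pre-rhotic lowering): relolurwolag → relolorwolag
  rule 3 (final devoicing): relolorwolag → relolorwolak
  rule 4 (vowel merger): relolorwolak → relolorwolek
  rule 5 (vowel merger): relolorwolek → rilolorwolik
  ⇒ Semini rilolorwolik

rilolorwolik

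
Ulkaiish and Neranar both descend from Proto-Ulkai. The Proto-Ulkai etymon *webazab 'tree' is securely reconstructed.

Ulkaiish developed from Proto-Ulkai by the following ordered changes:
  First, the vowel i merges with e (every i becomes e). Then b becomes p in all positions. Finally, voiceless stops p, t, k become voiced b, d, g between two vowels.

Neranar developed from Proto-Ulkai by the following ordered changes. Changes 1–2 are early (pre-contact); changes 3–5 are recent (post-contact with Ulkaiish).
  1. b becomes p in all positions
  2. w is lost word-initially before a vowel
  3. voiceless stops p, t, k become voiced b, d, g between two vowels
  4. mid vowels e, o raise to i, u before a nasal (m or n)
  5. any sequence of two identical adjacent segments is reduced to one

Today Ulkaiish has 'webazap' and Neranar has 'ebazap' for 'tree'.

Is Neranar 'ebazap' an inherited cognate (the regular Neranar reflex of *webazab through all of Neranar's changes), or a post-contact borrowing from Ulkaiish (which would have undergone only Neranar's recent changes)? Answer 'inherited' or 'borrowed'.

inherited

If inherited, *webazab would pass through all of Neranar's changes:
Neranar: start from *webazab.
  rule 1 (unconditioned shift): webazab → wepazap
  rule 2 (glide loss): wepazap → epazap
  rule 3 (intervocalic voicing): epazap → ebazap
  rule 4: no change — ebazap
  rule 5: no change — ebazap
  ⇒ Neranar ebazap
If borrowed from Ulkaiish 'webazap' after the early changes, it would undergo only the recent ones:
  rule 3 (intervocalic voicing): no change (webazap)
  rule 4 (pre-nasal raising): no change (webazap)
  rule 5 (degemination): no change (webazap)
  ⇒ as a loan: webazap
Neranar 'ebazap' matches the inherited outcome exactly, so it is an inherited cognate, not a loan.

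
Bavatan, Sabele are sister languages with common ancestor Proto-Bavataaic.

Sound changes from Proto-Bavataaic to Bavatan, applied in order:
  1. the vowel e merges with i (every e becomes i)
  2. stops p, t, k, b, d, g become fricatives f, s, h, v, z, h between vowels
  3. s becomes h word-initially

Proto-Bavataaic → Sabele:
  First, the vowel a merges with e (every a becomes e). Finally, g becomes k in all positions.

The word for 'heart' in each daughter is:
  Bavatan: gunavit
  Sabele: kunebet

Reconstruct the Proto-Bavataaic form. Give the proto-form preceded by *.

Position 6: Bavatan has i, Sabele has e. Taking the neighbouring segments as reconstructed: Bavatan i could go back to *e or *i; Sabele e could go back to *a or *e — the one source consistent with every daughter is *e.
Position 5: Bavatan has v, Sabele has b. Sabele preserves b here (none of its changes turn any other segment into b), so the proto-segment is *b.
This points to *gunabet. Verify forward in each daughter:
Bavatan: *gunabet
  gunabet → gunabit   [vowel merger]
  gunabit → gunavit   [intervocalic lenition]
  gunavit (rule 3 does not apply)
  giving Bavatan gunavit.
Sabele: *gunabet
  gunabet → gunebet   [vowel merger]
  gunebet → kunebet   [unconditioned shift]
  giving Sabele kunebet.
Only *gunabet yields all of Bavatan gunavit, Sabele kunebet.

*gunabet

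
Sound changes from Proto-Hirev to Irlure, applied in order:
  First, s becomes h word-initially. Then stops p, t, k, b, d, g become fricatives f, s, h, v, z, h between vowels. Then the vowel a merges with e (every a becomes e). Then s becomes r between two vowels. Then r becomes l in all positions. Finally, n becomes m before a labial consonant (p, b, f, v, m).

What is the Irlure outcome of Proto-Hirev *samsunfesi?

Irlure: *samsunfesi > hamsunfesi > hemsunfesi > hemsunferi > hemsunfeli > hemsumfeli  (by debuccalisation, vowel merger, rhotacism, unconditioned shift, nasal place assimilation)

hemsumfeli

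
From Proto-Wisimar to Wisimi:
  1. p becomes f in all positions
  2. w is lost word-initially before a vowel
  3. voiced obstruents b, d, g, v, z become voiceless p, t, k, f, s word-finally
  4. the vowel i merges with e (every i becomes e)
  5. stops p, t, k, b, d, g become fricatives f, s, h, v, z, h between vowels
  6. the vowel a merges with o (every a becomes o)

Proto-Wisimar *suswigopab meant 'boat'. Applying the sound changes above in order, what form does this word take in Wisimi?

suswehofop

Wisimi: start from *suswigopab.
  rule 1 (unconditioned shift): suswigopab → suswigofab
  rule 2: no change — suswigofab
  rule 3 (final devoicing): suswigofab → suswigofap
  rule 4 (vowel merger): suswigofap → suswegofap
  rule 5 (intervocalic lenition): suswegofap → suswehofap
  rule 6 (vowel merger): suswehofap → suswehofop
  ⇒ Wisimi suswehofop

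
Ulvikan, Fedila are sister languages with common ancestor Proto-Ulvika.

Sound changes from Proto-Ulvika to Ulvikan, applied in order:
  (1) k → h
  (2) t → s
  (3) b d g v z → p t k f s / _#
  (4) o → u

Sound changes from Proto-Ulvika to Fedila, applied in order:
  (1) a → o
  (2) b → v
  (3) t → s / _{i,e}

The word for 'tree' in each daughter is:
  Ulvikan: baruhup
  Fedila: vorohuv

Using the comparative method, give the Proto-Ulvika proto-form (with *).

*barohub

Position 4: Ulvikan has u, Fedila has o. Taking the neighbouring segments as reconstructed: Ulvikan u could go back to *o or *u; Fedila o could go back to *a or *o — the one source consistent with every daughter is *o.
Position 1: Ulvikan has b, Fedila has v. Ulvikan preserves b here (none of its changes turn any other segment into b), so the proto-segment is *b.
This points to *barohub. Verify forward in each daughter:
Ulvikan: start from *barohub.
  rule 1: no change — barohub
  rule 2: no change — barohub
  rule 3 (final devoicing): barohub → barohup
  rule 4 (vowel merger): barohup → baruhup
  ⇒ Ulvikan baruhup
Fedila: *barohub
  barohub → borohub   [vowel merger]
  borohub → vorohuv   [unconditioned shift]
  vorohuv (rule 3 does not apply)
  giving Fedila vorohuv.
No other proto-form is consistent with every reflex, so the reconstruction is *barohub.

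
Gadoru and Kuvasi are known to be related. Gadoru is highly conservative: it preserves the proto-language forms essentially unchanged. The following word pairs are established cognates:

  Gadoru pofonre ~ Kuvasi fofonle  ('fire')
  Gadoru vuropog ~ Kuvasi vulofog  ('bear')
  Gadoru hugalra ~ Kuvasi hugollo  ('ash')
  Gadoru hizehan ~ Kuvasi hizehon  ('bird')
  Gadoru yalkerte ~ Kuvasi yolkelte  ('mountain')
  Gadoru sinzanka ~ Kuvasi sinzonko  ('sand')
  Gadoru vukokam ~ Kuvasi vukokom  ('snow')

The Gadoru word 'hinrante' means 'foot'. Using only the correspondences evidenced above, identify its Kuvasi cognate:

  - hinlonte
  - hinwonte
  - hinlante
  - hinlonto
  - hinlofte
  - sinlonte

hugalra ~ hugollo — Gadoru r corresponds to Kuvasi l after a consonant, before a back vowel.
hizehan ~ hizehon, sinzanka ~ sinzonko — Gadoru a corresponds to Kuvasi o after a consonant, before a nasal.
Applying these to Gadoru 'hinrante':
  hinrante → hinlante   (r→l after a consonant, before a back vowel)
  hinlante → hinlonte   (a→o after a consonant, before a nasal)
So the Kuvasi cognate is 'hinlonte'.

hinlonte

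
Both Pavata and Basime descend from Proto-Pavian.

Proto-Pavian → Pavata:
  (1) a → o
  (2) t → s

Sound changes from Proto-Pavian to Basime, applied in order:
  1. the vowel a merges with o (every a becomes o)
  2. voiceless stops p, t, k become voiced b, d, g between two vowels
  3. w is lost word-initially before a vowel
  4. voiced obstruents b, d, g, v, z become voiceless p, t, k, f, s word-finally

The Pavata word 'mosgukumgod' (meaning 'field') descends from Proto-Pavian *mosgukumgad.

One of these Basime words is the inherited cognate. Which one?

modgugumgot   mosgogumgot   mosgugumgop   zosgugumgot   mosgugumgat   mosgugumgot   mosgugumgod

Basime: *mosgukumgad
  mosgukumgad → mosgukumgod   [vowel merger]
  mosgukumgod → mosgugumgod   [intervocalic voicing]
  mosgugumgod (rule 3 does not apply)
  mosgugumgod → mosgugumgot   [final devoicing]
  giving Basime mosgugumgot.
The other candidates each miss or misapply at least one Basime change.

mosgugumgot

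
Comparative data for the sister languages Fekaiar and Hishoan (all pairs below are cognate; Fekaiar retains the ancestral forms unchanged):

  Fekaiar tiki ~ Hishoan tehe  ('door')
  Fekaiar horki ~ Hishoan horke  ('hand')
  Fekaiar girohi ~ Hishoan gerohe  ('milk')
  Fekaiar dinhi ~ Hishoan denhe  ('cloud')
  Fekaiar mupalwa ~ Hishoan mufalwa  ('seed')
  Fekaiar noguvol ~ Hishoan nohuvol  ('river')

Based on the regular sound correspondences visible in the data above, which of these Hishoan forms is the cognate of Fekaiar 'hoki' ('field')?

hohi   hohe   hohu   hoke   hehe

tiki ~ tehe — Fekaiar k corresponds to Hishoan h between vowels (before a front vowel).
tiki ~ tehe, horki ~ horke — Fekaiar i corresponds to Hishoan e word-finally.
Applying these to Fekaiar 'hoki':
  hoki → hohi   (k→h between vowels (before a front vowel))
  hohi → hohe   (i→e word-finally)
So the Hishoan cognate is 'hohe'.

hohe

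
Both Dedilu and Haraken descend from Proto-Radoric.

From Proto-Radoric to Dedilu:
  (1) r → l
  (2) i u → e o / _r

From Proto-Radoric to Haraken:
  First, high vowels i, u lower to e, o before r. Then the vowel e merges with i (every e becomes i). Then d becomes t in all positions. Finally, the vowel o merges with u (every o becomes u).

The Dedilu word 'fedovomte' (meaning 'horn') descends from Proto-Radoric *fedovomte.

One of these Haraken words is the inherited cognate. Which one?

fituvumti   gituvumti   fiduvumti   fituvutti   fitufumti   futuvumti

Haraken: start from *fedovomte.
  rule 1: no change — fedovomte
  rule 2 (vowel merger): fedovomte → fidovomti
  rule 3 (unconditioned shift): fidovomti → fitovomti
  rule 4 (vowel merger): fitovomti → fituvumti
  ⇒ Haraken fituvumti
Among the options, 'fituvumti' alone shows every Haraken change applied in order.

fituvumti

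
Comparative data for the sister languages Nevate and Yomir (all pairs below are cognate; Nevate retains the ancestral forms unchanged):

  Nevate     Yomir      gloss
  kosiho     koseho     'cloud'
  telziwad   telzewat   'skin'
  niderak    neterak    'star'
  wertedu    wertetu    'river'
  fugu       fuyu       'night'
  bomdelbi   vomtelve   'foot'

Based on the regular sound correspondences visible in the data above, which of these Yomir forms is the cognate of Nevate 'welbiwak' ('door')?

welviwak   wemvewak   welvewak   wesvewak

bomdelbi ~ vomtelve — Nevate b corresponds to Yomir v after a consonant, before a front vowel.
kosiho ~ koseho, telziwad ~ telzewat — Nevate i corresponds to Yomir e after a consonant, before a consonant other than r, m, n, p, b, f, v.
Applying these to Nevate 'welbiwak':
  welbiwak → welviwak   (b→v after a consonant, before a front vowel)
  welviwak → welvewak   (i→e after a consonant, before a consonant other than r, m, n, p, b, f, v)
So the Yomir cognate is 'welvewak'.

welvewak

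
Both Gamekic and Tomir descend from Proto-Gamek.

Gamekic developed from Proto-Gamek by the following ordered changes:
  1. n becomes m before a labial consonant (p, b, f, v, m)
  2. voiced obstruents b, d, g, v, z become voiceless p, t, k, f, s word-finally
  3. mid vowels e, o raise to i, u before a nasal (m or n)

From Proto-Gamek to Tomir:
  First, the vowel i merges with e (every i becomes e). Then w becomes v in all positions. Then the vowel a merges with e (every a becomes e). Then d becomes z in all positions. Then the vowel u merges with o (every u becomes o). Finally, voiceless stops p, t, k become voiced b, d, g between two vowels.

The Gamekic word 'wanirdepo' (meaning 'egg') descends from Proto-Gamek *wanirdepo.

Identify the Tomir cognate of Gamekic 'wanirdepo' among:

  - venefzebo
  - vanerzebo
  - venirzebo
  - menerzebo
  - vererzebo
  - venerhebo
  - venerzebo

Tomir: *wanirdepo
  wanirdepo → wanerdepo   [vowel merger]
  wanerdepo → vanerdepo   [unconditioned shift]
  vanerdepo → venerdepo   [vowel merger]
  venerdepo → venerzepo   [unconditioned shift]
  venerzepo (rule 5 does not apply)
  venerzepo → venerzebo   [intervocalic voicing]
  giving Tomir venerzebo.
Only 'venerzebo' matches the regular Tomir development of *wanirdepo.

venerzebo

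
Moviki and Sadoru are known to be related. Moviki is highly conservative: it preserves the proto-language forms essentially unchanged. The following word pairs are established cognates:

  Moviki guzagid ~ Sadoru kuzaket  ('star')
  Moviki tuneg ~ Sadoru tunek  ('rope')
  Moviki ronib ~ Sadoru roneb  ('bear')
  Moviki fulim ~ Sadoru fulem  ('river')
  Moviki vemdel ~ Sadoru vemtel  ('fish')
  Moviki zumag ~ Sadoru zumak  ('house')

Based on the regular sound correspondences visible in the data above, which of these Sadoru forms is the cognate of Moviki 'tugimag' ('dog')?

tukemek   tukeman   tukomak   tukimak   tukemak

tukemak

guzagid ~ kuzaket — Moviki g corresponds to Sadoru k between vowels (before a front vowel).
fulim ~ fulem — Moviki i corresponds to Sadoru e after a consonant, before a nasal.
tuneg ~ tunek, zumag ~ zumak — Moviki g corresponds to Sadoru k word-finally.
Applying these to Moviki 'tugimag':
  tugimag → tukimag   (g→k between vowels (before a front vowel))
  tukimag → tukemag   (i→e after a consonant, before a nasal)
  tukemag → tukemak   (g→k word-finally)
So the Sadoru cognate is 'tukemak'.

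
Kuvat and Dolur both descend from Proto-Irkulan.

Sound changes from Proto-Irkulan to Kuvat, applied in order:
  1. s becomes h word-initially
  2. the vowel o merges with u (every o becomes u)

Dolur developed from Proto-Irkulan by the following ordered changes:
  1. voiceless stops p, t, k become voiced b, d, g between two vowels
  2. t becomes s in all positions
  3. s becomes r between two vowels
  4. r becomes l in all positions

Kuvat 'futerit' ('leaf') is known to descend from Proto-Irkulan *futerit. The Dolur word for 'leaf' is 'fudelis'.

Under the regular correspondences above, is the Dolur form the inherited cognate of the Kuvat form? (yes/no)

Derive the expected Dolur reflex of *futerit:
Dolur: *futerit > fuderit > fuderis > fudelis  (by intervocalic voicing, unconditioned shift, unconditioned shift)
Dolur 'fudelis' matches the regular reflex exactly, so the pair is cognate.

yes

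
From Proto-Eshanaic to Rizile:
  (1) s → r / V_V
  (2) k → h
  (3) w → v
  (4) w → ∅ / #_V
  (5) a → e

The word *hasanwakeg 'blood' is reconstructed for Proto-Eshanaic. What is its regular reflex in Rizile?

herenveheg

Rizile: *hasanwakeg
  hasanwakeg → haranwakeg   [rhotacism]
  haranwakeg → haranwaheg   [unconditioned shift]
  haranwaheg → haranvaheg   [unconditioned shift]
  haranvaheg (rule 4 does not apply)
  haranvaheg → herenveheg   [vowel merger]
  giving Rizile herenveheg.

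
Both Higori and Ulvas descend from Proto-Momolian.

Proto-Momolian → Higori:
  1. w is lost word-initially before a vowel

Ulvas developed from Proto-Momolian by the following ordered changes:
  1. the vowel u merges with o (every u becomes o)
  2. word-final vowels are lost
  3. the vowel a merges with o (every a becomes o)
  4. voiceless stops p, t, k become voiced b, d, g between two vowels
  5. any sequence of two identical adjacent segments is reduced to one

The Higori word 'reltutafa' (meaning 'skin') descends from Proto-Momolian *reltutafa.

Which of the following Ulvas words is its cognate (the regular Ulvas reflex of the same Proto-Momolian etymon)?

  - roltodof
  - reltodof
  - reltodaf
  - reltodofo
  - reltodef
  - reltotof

Ulvas: *reltutafa > reltotafa > reltotaf > reltotof > reltodof  (by vowel merger, apocope, vowel merger, intervocalic voicing)
Among the options, 'reltodof' alone shows every Ulvas change applied in order.

reltodof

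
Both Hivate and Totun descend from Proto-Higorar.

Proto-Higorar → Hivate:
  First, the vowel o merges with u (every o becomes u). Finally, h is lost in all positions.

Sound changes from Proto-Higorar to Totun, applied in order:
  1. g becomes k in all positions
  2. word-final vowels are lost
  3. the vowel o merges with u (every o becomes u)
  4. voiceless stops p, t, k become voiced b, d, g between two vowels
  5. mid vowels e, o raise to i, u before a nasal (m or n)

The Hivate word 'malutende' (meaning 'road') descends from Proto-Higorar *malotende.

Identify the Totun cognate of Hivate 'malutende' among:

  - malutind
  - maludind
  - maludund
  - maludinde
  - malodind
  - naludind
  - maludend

maludind

Totun: *malotende
  malotende (rule 1 does not apply)
  malotende → malotend   [apocope]
  malotend → malutend   [vowel merger]
  malutend → maludend   [intervocalic voicing]
  maludend → maludind   [pre-nasal raising]
  giving Totun maludind.
The other candidates each miss or misapply at least one Totun change.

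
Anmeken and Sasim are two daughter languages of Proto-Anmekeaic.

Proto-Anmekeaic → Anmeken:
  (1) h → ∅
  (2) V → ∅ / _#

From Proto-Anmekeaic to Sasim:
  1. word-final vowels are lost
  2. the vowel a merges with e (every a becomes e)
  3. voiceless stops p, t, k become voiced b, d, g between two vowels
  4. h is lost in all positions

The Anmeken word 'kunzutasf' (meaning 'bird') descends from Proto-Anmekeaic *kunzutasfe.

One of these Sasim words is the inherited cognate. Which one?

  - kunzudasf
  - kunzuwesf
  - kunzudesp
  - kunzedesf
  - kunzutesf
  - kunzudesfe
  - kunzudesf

Sasim: start from *kunzutasfe.
  rule 1 (apocope): kunzutasfe → kunzutasf
  rule 2 (vowel merger): kunzutasf → kunzutesf
  rule 3 (intervocalic voicing): kunzutesf → kunzudesf
  rule 4: no change — kunzudesf
  ⇒ Sasim kunzudesf
The other candidates each miss or misapply at least one Sasim change.

kunzudesf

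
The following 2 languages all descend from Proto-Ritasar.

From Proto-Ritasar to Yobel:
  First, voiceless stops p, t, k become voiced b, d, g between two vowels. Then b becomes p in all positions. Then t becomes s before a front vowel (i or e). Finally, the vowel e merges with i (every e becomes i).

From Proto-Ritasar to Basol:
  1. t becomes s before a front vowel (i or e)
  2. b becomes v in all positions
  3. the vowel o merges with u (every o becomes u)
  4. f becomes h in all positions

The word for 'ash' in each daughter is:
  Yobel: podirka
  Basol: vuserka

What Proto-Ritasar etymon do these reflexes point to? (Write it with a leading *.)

Position 1: Yobel has p, Basol has v. Taking the neighbouring segments as reconstructed: Yobel p could go back to *p or *b; Basol v could go back to *b or *v — the one source consistent with every daughter is *b.
Position 4: Yobel has i, Basol has e. Basol preserves e here (none of its changes turn any other segment into e), so the proto-segment is *e.
Position 3: Yobel has d, Basol has s. Taking the neighbouring segments as reconstructed: Yobel d could go back to *t or *d; Basol s could go back to *t or *s — the one source consistent with every daughter is *t.
Verify the candidate proto-form against each daughter:
Yobel: *boterka > boderka > poderka > podirka  (by intervocalic voicing, unconditioned shift, vowel merger)
Basol: start from *boterka.
  rule 1 (palatalisation): boterka → boserka
  rule 2 (unconditioned shift): boserka → voserka
  rule 3 (vowel merger): voserka → vuserka
  rule 4: no change — vuserka
  ⇒ Basol vuserka
No other proto-form is consistent with every reflex, so the reconstruction is *boterka.

*boterka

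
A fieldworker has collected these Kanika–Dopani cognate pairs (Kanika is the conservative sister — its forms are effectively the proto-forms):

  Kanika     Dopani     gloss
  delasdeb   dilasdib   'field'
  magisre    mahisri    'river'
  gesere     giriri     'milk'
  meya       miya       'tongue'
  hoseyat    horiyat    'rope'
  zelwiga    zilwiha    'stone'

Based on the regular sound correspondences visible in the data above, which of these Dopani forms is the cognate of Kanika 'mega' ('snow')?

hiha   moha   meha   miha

delasdeb ~ dilasdib, gesere ~ giriri — Kanika e corresponds to Dopani i after a consonant, before a consonant other than r, m, n, p, b, f, v.
zelwiga ~ zilwiha — Kanika g corresponds to Dopani h between vowels (before a back vowel).
Applying these to Kanika 'mega':
  mega → miga   (e→i after a consonant, before a consonant other than r, m, n, p, b, f, v)
  miga → miha   (g→h between vowels (before a back vowel))
So the Dopani cognate is 'miha'.

miha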